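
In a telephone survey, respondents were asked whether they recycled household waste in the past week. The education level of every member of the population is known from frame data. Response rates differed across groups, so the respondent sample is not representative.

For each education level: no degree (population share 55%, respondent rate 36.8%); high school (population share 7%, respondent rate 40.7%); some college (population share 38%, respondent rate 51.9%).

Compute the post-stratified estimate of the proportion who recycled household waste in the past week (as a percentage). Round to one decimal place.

42.8%

Each cell contributes population-share × respondent value:
  no degree: 0.55 × 36.8 = 20.24
  high school: 0.07 × 40.7 = 2.849
  some college: 0.38 × 51.9 = 19.722
Post-stratified estimate = 42.811 → 42.8%.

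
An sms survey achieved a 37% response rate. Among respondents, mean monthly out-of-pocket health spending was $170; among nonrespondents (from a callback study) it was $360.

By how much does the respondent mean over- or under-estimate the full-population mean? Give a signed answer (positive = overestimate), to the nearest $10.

Nonresponse fraction = 1 − 0.37 = 0.63.
Bias = (nonresponse fraction) × (respondent mean − nonrespondent mean)
     = 0.63 × (170 − 360) = 0.63 × -190 = -119.7.

-$120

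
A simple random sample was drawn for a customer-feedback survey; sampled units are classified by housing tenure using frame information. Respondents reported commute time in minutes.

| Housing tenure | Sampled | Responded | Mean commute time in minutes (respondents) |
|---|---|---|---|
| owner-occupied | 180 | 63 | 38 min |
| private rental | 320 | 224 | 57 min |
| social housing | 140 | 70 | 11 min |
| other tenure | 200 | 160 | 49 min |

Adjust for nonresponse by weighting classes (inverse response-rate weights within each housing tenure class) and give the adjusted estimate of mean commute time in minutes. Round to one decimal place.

Response rates by class: owner-occupied 63/180 = 35%, private rental 224/320 = 70%, social housing 70/140 = 50%, other tenure 160/200 = 80%.
Inverse-response-rate weighting restores each class to its sampled count, so class totals weight by n_sampled:
  owner-occupied: 180 × 38 = 6840
  private rental: 320 × 57 = 18,240
  social housing: 140 × 11 = 1540
  other tenure: 200 × 49 = 9800
Adjusted estimate = 36,420 / 840 = 43.3571 → 43.4.

43.4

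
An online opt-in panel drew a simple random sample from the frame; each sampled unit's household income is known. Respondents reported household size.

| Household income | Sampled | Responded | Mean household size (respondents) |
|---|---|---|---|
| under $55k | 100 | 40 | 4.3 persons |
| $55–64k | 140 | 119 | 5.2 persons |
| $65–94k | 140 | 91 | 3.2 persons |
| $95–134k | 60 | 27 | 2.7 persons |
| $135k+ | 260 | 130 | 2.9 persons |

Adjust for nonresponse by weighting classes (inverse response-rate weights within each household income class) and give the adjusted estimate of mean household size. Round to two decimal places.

Class response rates: under $55k 40/100 = 40%, $55–64k 119/140 = 85%, $65–94k 91/140 = 65%, $95–134k 27/60 = 45%, $135k+ 130/260 = 50%.
Inverse-response-rate weighting restores each class to its sampled count, so class totals weight by n_sampled:
  under $55k: 100 × 4.3 = 430
  $55–64k: 140 × 5.2 = 728
  $65–94k: 140 × 3.2 = 448
  $95–134k: 60 × 2.7 = 162
  $135k+: 260 × 2.9 = 754
Adjusted estimate = 2522 / 700 = 3.60286 → 3.60.

3.60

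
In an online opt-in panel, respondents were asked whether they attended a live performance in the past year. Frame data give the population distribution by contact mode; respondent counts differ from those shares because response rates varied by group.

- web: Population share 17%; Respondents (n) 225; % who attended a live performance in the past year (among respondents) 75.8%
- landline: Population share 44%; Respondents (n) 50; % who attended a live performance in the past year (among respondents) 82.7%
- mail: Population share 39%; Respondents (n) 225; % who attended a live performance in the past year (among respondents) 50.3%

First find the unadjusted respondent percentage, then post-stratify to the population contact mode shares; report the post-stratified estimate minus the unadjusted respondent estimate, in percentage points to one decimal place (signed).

Without adjustment, the pooled respondent share is:
  (225/500)×75.8 + (50/500)×82.7 + (225/500)×50.3 = 65.015%
Reweighting by population contact mode shares:
  0.17×75.8 + 0.44×82.7 + 0.39×50.3 = 68.891%
Difference = 68.891 − 65.015 = 3.876 pp.

+3.9 percentage points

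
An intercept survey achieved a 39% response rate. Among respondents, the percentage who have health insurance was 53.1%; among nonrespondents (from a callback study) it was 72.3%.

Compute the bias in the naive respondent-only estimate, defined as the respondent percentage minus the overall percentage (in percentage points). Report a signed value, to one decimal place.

-11.7 percentage points

Nonresponse fraction = 1 − 0.39 = 0.61.
Bias = (nonresponse fraction) × (respondent percentage − nonrespondent percentage)
     = 0.61 × (53.1 − 72.3) = 0.61 × -19.2 = -11.712.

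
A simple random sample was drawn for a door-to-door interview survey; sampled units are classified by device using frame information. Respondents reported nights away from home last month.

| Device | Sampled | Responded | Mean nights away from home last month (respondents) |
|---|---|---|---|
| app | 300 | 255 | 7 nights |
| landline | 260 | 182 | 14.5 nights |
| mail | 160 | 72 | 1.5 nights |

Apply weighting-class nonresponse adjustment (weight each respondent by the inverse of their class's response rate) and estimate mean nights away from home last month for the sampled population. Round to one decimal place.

8.5

Class response rates: app 255/300 = 85%, landline 182/260 = 70%, mail 72/160 = 45%.
Weighting each respondent by the inverse class response rate inflates each class back to its sampled size, so the class weight is n_sampled:
  app: 300 × 7 = 2100
  landline: 260 × 14.5 = 3770
  mail: 160 × 1.5 = 240
Adjusted estimate = 6110 / 720 = 8.48611 → 8.5.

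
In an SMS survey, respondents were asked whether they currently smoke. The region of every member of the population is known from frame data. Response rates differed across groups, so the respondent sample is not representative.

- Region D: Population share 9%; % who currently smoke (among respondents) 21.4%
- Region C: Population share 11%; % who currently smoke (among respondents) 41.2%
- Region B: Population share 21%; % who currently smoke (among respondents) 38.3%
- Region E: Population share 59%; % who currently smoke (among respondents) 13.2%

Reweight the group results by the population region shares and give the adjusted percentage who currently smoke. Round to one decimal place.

22.3%

Each cell contributes population-share × respondent value:
  Region D: 0.09 × 21.4 = 1.926
  Region C: 0.11 × 41.2 = 4.532
  Region B: 0.21 × 38.3 = 8.043
  Region E: 0.59 × 13.2 = 7.788
Post-stratified estimate = 22.289 → 22.3%.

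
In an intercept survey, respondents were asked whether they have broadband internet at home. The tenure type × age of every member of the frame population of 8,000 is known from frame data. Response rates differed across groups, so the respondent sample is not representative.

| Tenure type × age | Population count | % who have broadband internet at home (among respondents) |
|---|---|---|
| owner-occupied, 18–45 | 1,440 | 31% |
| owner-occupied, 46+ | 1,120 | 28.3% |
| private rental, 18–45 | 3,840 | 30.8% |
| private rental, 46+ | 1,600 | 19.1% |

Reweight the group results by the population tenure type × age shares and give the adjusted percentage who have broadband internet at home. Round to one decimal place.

28.1%

Each cell contributes population-share × respondent value:
  owner-occupied, 18–45: (1,440/8,000) × 31 = 5.58
  owner-occupied, 46+: (1,120/8,000) × 28.3 = 3.962
  private rental, 18–45: (3,840/8,000) × 30.8 = 14.784
  private rental, 46+: (1,600/8,000) × 19.1 = 3.82
Post-stratified estimate = 28.146 → 28.1%.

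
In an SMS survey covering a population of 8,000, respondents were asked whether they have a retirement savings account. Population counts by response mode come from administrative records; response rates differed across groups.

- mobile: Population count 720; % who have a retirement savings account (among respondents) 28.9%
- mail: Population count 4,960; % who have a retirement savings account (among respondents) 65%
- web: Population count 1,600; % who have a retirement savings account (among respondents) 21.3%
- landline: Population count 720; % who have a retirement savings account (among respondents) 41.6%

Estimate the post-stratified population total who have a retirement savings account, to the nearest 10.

4,070

Each cell contributes its population count × the respondent rate:
  mobile: 720 × 28.9% = 208.08
  mail: 4,960 × 65% = 3224
  web: 1,600 × 21.3% = 340.8
  landline: 720 × 41.6% = 299.52
Estimated total = 4072.4 → 4,070.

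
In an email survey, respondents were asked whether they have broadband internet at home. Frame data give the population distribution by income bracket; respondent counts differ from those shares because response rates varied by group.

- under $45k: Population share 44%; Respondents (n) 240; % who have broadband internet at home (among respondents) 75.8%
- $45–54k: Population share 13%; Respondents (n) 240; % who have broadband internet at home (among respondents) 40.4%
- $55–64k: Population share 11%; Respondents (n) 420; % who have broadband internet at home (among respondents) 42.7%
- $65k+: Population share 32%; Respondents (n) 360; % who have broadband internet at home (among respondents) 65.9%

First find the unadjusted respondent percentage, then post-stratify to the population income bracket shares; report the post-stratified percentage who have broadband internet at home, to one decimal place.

64.4%

Unadjusted (pooled respondent) estimate weights by respondent counts:
  (240/1260)×75.8 + (240/1260)×40.4 + (420/1260)×42.7 + (360/1260)×65.9 = 55.1952%
Post-stratified estimate weights by population shares:
  0.44×75.8 + 0.13×40.4 + 0.11×42.7 + 0.32×65.9 = 64.389%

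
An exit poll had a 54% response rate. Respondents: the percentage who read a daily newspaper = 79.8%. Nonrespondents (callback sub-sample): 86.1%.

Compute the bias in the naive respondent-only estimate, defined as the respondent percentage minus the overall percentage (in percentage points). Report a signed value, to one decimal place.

-2.9 percentage points

Nonresponse fraction = 1 − 0.54 = 0.46.
Bias = (nonresponse fraction) × (respondent percentage − nonrespondent percentage)
     = 0.46 × (79.8 − 86.1) = 0.46 × -6.3 = -2.898.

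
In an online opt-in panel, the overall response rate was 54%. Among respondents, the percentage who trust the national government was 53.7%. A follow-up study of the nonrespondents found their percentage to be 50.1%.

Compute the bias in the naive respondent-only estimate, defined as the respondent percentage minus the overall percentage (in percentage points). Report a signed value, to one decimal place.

+1.7 percentage points

Nonresponse fraction = 1 − 0.54 = 0.46.
Bias = (nonresponse fraction) × (respondent percentage − nonrespondent percentage)
     = 0.46 × (53.7 − 50.1) = 0.46 × 3.6 = 1.656.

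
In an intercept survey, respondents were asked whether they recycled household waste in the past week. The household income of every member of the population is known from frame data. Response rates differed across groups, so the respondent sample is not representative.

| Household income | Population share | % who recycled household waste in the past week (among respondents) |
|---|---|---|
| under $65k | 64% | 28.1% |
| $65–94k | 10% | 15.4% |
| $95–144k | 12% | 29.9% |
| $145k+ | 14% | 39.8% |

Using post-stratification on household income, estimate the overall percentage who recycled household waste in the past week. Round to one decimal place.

28.7%

Reweight to the known household income distribution:
  under $65k: 0.64 × 28.1 = 17.984
  $65–94k: 0.1 × 15.4 = 1.54
  $95–144k: 0.12 × 29.9 = 3.588
  $145k+: 0.14 × 39.8 = 5.572
Post-stratified estimate = 28.684 → 28.7%.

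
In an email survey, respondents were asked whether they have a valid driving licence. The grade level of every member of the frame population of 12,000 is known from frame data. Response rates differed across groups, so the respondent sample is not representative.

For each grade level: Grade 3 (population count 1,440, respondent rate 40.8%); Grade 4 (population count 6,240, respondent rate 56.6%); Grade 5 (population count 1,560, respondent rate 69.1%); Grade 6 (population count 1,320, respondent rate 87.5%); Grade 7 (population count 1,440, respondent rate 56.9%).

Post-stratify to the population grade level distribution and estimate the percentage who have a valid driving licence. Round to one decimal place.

59.8%

Weight each group's respondent value by its population share:
  Grade 3: (1,440/12,000) × 40.8 = 4.896
  Grade 4: (6,240/12,000) × 56.6 = 29.432
  Grade 5: (1,560/12,000) × 69.1 = 8.983
  Grade 6: (1,320/12,000) × 87.5 = 9.625
  Grade 7: (1,440/12,000) × 56.9 = 6.828
Post-stratified estimate = 59.764 → 59.8%.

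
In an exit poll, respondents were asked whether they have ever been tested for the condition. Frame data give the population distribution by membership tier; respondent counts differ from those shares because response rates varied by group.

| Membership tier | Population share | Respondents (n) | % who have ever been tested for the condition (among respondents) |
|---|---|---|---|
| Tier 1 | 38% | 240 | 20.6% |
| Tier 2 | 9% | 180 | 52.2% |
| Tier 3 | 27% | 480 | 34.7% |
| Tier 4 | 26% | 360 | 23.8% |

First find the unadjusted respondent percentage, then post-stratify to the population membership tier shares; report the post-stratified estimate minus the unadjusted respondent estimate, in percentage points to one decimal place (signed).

-3.3 percentage points

Unadjusted (pooled respondent) estimate weights by respondent counts:
  (240/1260)×20.6 + (180/1260)×52.2 + (480/1260)×34.7 + (360/1260)×23.8 = 31.4%
Reweighting by population membership tier shares:
  0.38×20.6 + 0.09×52.2 + 0.27×34.7 + 0.26×23.8 = 28.083%
Difference = 28.083 − 31.4 = -3.317 pp.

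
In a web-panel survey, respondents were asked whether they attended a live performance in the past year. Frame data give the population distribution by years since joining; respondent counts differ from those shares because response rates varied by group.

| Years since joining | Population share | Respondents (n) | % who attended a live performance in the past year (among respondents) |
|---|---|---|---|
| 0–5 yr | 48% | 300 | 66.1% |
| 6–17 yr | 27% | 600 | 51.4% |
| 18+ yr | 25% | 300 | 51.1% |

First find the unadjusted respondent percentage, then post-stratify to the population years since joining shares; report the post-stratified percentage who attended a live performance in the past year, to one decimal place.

Without adjustment, the pooled respondent share is:
  (300/1200)×66.1 + (600/1200)×51.4 + (300/1200)×51.1 = 55%
Post-stratified estimate weights by population shares:
  0.48×66.1 + 0.27×51.4 + 0.25×51.1 = 58.381%

58.4%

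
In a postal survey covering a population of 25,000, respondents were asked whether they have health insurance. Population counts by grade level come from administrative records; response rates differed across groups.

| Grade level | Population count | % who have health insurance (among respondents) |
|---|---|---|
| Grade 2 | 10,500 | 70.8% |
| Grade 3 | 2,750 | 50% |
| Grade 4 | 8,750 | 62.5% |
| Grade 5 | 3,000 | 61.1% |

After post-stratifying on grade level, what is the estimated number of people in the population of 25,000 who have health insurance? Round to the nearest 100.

16,100

Each cell contributes its population count × the respondent rate:
  Grade 2: 10,500 × 70.8% = 7434
  Grade 3: 2,750 × 50% = 1375
  Grade 4: 8,750 × 62.5% = 5468.75
  Grade 5: 3,000 × 61.1% = 1833
Estimated total = 16110.8 → 16,100.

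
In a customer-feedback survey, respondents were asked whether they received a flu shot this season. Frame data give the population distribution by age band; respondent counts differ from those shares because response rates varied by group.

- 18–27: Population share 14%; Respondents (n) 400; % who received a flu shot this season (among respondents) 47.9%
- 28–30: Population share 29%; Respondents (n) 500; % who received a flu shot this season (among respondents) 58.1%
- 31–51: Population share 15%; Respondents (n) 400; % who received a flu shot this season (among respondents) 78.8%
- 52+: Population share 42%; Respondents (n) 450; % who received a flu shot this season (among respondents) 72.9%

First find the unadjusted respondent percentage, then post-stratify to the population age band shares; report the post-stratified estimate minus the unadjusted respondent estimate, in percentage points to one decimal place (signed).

Naive respondent-only estimate (weights = respondent counts):
  (400/1750)×47.9 + (500/1750)×58.1 + (400/1750)×78.8 + (450/1750)×72.9 = 64.3057%
Post-stratified estimate weights by population shares:
  0.14×47.9 + 0.29×58.1 + 0.15×78.8 + 0.42×72.9 = 65.993%
Difference = 65.993 − 64.3057 = 1.6873 pp.

+1.7 percentage points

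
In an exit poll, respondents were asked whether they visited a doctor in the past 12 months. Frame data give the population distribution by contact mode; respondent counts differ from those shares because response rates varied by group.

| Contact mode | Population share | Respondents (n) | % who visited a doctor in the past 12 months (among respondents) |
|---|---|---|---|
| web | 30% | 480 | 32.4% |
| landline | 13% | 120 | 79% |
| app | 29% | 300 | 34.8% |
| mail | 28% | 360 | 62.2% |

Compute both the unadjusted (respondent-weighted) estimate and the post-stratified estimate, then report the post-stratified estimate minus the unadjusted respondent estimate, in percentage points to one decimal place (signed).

+1.6 percentage points

Without adjustment, the pooled respondent share is:
  (480/1260)×32.4 + (120/1260)×79 + (300/1260)×34.8 + (360/1260)×62.2 = 45.9238%
Reweighting by population contact mode shares:
  0.3×32.4 + 0.13×79 + 0.29×34.8 + 0.28×62.2 = 47.498%
Difference = 47.498 − 45.9238 = 1.5742 pp.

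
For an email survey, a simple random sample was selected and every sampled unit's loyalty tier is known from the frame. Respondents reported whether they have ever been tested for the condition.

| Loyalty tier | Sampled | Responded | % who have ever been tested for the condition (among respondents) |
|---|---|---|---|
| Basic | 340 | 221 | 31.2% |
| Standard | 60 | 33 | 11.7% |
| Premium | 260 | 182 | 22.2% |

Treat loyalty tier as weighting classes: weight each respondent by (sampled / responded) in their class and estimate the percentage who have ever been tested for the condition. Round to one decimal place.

Class response rates: Basic 221/340 = 65%, Standard 33/60 = 55%, Premium 182/260 = 70%.
Each respondent's weight = sampled/responded in their class; summing within a class gives n_sampled, so:
  Basic: 340 × 31.2 = 10,608
  Standard: 60 × 11.7 = 702
  Premium: 260 × 22.2 = 5772
Adjusted estimate = 17,082 / 660 = 25.8818 → 25.9%.

25.9%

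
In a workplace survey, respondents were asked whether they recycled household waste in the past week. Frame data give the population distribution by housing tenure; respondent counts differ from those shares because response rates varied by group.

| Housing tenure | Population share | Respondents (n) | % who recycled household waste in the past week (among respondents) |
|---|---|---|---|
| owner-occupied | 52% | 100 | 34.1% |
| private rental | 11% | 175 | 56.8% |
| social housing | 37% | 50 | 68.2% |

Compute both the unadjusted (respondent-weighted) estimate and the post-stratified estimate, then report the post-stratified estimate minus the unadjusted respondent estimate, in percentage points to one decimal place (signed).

-2.4 percentage points

Without adjustment, the pooled respondent share is:
  (100/325)×34.1 + (175/325)×56.8 + (50/325)×68.2 = 51.5692%
Post-stratifying to population shares instead:
  0.52×34.1 + 0.11×56.8 + 0.37×68.2 = 49.214%
Difference = 49.214 − 51.5692 = -2.3552 pp.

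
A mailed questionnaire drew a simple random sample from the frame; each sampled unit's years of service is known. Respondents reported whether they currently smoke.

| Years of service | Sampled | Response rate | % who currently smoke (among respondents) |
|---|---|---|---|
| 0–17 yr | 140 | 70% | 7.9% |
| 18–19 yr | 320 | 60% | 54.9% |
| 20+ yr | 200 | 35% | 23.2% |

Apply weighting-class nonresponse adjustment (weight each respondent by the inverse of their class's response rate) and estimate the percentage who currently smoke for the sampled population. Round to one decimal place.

Each respondent's weight = sampled/responded in their class; summing within a class gives n_sampled, so:
  0–17 yr: 140 × 7.9 = 1106
  18–19 yr: 320 × 54.9 = 17,568
  20+ yr: 200 × 23.2 = 4640
Adjusted estimate = 23,314 / 660 = 35.3242 → 35.3%.

35.3%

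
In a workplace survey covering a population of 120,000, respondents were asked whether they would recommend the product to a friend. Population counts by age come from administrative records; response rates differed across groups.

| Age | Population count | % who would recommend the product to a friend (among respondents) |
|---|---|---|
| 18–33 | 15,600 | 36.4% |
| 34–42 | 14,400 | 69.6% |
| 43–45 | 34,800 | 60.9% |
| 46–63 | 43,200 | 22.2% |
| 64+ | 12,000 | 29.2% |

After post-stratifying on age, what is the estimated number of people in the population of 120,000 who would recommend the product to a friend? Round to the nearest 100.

Apply each group's respondent rate to its population count:
  18–33: 15,600 × 36.4% = 5678.4
  34–42: 14,400 × 69.6% = 10022.4
  43–45: 34,800 × 60.9% = 21193.2
  46–63: 43,200 × 22.2% = 9590.4
  64+: 12,000 × 29.2% = 3504
Estimated total = 49988.4 → 50,000.

50,000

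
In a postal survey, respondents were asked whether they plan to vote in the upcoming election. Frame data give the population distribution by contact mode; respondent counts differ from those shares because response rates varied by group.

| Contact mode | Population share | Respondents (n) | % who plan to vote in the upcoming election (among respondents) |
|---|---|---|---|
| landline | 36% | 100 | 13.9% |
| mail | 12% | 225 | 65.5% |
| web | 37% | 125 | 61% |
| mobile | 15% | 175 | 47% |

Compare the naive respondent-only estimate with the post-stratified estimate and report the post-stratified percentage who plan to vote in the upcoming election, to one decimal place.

42.5%

Without adjustment, the pooled respondent share is:
  (100/625)×13.9 + (225/625)×65.5 + (125/625)×61 + (175/625)×47 = 51.164%
Reweighting by population contact mode shares:
  0.36×13.9 + 0.12×65.5 + 0.37×61 + 0.15×47 = 42.484%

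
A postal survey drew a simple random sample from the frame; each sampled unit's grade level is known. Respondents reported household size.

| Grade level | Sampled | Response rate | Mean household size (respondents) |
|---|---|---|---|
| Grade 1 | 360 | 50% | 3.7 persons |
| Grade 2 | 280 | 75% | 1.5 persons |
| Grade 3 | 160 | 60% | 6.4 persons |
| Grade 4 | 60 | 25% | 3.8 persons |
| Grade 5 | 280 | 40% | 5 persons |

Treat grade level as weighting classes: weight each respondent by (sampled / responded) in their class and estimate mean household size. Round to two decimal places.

With weight = n_sampled/n_responded per class, the weighted class total is n_sampled:
  Grade 1: 360 × 3.7 = 1332
  Grade 2: 280 × 1.5 = 420
  Grade 3: 160 × 6.4 = 1024
  Grade 4: 60 × 3.8 = 228
  Grade 5: 280 × 5 = 1400
Adjusted estimate = 4404 / 1,140 = 3.86316 → 3.86.

3.86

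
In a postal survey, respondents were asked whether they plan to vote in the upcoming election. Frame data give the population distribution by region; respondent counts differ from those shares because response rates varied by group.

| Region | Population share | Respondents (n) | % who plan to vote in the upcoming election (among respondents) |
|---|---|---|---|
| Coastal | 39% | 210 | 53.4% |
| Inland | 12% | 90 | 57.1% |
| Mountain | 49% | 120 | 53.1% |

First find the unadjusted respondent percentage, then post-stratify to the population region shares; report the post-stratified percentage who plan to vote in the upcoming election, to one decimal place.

Naive respondent-only estimate (weights = respondent counts):
  (210/420)×53.4 + (90/420)×57.1 + (120/420)×53.1 = 54.1071%
Post-stratified estimate weights by population shares:
  0.39×53.4 + 0.12×57.1 + 0.49×53.1 = 53.697%

53.7%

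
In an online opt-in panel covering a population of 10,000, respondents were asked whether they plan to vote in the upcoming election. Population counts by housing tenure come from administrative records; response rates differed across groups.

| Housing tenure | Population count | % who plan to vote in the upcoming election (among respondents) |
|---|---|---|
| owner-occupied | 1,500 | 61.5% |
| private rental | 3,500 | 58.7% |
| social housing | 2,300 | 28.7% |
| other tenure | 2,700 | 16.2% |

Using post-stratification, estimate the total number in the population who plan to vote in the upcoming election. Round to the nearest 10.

4,070

Estimated count per cell = population count × respondent percentage:
  owner-occupied: 1,500 × 61.5% = 922.5
  private rental: 3,500 × 58.7% = 2054.5
  social housing: 2,300 × 28.7% = 660.1
  other tenure: 2,700 × 16.2% = 437.4
Estimated total = 4074.5 → 4,070.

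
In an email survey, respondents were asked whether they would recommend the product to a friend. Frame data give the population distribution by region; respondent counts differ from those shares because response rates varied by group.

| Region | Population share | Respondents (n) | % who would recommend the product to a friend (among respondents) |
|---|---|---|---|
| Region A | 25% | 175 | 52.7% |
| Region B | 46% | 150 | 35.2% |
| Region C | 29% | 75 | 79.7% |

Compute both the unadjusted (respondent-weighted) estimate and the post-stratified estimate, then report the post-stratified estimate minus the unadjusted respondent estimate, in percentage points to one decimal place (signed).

+1.3 percentage points

Without adjustment, the pooled respondent share is:
  (175/400)×52.7 + (150/400)×35.2 + (75/400)×79.7 = 51.2%
Reweighting by population region shares:
  0.25×52.7 + 0.46×35.2 + 0.29×79.7 = 52.48%
Difference = 52.48 − 51.2 = 1.28 pp.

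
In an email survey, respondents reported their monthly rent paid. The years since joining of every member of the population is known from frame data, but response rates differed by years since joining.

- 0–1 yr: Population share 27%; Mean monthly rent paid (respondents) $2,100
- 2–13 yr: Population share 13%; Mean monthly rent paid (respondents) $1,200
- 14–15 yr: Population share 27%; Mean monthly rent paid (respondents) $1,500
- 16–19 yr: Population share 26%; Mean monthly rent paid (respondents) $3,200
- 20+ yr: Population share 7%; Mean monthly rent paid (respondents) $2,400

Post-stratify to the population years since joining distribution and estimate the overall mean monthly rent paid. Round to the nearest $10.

$2,130

Post-stratification weights by population share, not respondent share:
  0–1 yr: 0.27 × 2100 = 567
  2–13 yr: 0.13 × 1200 = 156
  14–15 yr: 0.27 × 1500 = 405
  16–19 yr: 0.26 × 3200 = 832
  20+ yr: 0.07 × 2400 = 168
Post-stratified estimate = 2128 → $2,130.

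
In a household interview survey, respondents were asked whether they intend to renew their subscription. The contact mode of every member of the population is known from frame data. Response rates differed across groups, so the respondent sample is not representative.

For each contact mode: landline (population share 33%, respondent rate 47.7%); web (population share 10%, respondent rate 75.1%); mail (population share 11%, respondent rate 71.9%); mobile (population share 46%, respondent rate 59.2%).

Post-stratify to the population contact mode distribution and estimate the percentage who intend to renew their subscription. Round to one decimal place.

58.4%

Weight each group's respondent value by its population share:
  landline: 0.33 × 47.7 = 15.741
  web: 0.1 × 75.1 = 7.51
  mail: 0.11 × 71.9 = 7.909
  mobile: 0.46 × 59.2 = 27.232
Post-stratified estimate = 58.392 → 58.4%.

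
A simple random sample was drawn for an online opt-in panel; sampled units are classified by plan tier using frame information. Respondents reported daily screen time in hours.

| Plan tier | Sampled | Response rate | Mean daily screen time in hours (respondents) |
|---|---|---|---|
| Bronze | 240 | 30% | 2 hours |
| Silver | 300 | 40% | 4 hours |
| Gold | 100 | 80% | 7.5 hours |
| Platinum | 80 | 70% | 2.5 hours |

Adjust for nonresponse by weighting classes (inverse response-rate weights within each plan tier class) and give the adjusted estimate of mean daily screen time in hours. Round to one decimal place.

With weight = n_sampled/n_responded per class, the weighted class total is n_sampled:
  Bronze: 240 × 2 = 480
  Silver: 300 × 4 = 1200
  Gold: 100 × 7.5 = 750
  Platinum: 80 × 2.5 = 200
Adjusted estimate = 2630 / 720 = 3.65278 → 3.7.

3.7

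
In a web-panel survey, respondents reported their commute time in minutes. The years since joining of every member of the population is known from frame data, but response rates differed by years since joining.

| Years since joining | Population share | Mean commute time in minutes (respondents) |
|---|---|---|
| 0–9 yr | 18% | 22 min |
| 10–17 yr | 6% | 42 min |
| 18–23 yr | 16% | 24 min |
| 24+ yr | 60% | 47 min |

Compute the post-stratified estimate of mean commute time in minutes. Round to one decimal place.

38.5

Reweight to the known years since joining distribution:
  0–9 yr: 0.18 × 22 = 3.96
  10–17 yr: 0.06 × 42 = 2.52
  18–23 yr: 0.16 × 24 = 3.84
  24+ yr: 0.6 × 47 = 28.2
Post-stratified estimate = 38.52 → 38.5.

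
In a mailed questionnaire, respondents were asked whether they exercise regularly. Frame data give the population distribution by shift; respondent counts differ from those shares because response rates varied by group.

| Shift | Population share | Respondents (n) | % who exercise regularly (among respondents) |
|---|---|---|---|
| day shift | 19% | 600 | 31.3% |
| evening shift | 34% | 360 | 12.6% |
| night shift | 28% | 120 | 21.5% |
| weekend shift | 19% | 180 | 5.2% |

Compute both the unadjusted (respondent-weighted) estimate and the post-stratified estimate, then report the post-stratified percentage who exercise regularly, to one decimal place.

Unadjusted (pooled respondent) estimate weights by respondent counts:
  (600/1260)×31.3 + (360/1260)×12.6 + (120/1260)×21.5 + (180/1260)×5.2 = 21.2952%
Post-stratifying to population shares instead:
  0.19×31.3 + 0.34×12.6 + 0.28×21.5 + 0.19×5.2 = 17.239%

17.2%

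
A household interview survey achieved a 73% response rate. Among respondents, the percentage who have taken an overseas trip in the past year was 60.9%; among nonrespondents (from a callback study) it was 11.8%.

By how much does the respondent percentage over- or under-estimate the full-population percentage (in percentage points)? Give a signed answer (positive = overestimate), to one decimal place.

Nonresponse fraction = 1 − 0.73 = 0.27.
Bias = (nonresponse fraction) × (respondent percentage − nonrespondent percentage)
     = 0.27 × (60.9 − 11.8) = 0.27 × 49.1 = 13.257.

+13.3 percentage points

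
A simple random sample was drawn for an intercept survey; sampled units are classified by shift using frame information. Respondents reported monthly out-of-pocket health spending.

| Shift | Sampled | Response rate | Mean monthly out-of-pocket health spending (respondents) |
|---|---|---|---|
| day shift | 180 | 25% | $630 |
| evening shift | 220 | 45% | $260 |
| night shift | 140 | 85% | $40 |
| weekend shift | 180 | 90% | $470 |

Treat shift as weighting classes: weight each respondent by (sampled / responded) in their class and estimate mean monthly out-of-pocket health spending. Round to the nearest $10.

Inverse-response-rate weighting restores each class to its sampled count, so class totals weight by n_sampled:
  day shift: 180 × 630 = 113,400
  evening shift: 220 × 260 = 57,200
  night shift: 140 × 40 = 5600
  weekend shift: 180 × 470 = 84,600
Adjusted estimate = 260,800 / 720 = 362.222 → $360.

$360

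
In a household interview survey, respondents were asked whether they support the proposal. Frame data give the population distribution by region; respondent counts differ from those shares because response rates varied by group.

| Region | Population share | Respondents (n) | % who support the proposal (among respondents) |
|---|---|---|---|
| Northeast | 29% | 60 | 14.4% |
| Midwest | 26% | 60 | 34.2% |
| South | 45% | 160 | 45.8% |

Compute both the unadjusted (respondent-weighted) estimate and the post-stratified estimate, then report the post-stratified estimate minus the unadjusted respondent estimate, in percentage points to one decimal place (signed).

-2.9 percentage points

Without adjustment, the pooled respondent share is:
  (60/280)×14.4 + (60/280)×34.2 + (160/280)×45.8 = 36.5857%
Reweighting by population region shares:
  0.29×14.4 + 0.26×34.2 + 0.45×45.8 = 33.678%
Difference = 33.678 − 36.5857 = -2.9077 pp.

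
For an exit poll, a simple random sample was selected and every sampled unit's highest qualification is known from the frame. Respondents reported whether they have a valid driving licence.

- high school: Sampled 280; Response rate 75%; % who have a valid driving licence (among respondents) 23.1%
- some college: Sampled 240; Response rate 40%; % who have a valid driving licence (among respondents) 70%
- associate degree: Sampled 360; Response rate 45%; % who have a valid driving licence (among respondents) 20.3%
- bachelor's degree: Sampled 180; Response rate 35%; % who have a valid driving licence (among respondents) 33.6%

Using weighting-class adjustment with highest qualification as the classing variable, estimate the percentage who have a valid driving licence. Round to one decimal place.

Inverse-response-rate weighting restores each class to its sampled count, so class totals weight by n_sampled:
  high school: 280 × 23.1 = 6468
  some college: 240 × 70 = 16,800
  associate degree: 360 × 20.3 = 7308
  bachelor's degree: 180 × 33.6 = 6048
Adjusted estimate = 36,624 / 1,060 = 34.5509 → 34.6%.

34.6%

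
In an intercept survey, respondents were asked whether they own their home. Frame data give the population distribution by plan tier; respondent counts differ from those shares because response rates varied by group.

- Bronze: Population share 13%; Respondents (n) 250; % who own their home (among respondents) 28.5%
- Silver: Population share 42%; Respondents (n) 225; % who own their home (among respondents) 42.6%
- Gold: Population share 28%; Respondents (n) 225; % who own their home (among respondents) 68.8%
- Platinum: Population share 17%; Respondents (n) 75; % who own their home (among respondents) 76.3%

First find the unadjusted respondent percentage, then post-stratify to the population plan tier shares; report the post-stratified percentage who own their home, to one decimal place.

Unadjusted (pooled respondent) estimate weights by respondent counts:
  (250/775)×28.5 + (225/775)×42.6 + (225/775)×68.8 + (75/775)×76.3 = 48.9194%
Post-stratified estimate weights by population shares:
  0.13×28.5 + 0.42×42.6 + 0.28×68.8 + 0.17×76.3 = 53.832%

53.8%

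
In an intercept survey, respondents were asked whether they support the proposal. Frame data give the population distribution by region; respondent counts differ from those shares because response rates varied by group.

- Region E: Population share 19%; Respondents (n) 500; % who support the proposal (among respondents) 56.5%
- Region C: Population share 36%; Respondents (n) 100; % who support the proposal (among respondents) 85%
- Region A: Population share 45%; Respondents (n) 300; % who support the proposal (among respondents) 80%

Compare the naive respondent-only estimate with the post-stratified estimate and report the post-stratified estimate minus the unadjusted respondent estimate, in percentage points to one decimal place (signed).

+9.8 percentage points

Naive respondent-only estimate (weights = respondent counts):
  (500/900)×56.5 + (100/900)×85 + (300/900)×80 = 67.5%
Post-stratified estimate weights by population shares:
  0.19×56.5 + 0.36×85 + 0.45×80 = 77.335%
Difference = 77.335 − 67.5 = 9.835 pp.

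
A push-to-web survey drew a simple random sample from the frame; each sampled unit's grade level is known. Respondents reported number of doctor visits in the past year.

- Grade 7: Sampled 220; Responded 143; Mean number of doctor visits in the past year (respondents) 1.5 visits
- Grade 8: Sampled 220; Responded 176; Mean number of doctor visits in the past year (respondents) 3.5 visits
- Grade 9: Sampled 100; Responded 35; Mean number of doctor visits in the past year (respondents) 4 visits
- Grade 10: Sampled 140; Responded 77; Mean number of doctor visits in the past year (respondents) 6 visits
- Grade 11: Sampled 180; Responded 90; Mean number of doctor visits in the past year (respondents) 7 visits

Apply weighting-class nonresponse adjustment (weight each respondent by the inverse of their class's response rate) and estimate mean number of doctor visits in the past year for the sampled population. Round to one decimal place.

Response rates by class: Grade 7 143/220 = 65%, Grade 8 176/220 = 80%, Grade 9 35/100 = 35%, Grade 10 77/140 = 55%, Grade 11 90/180 = 50%.
Each respondent's weight = sampled/responded in their class; summing within a class gives n_sampled, so:
  Grade 7: 220 × 1.5 = 330
  Grade 8: 220 × 3.5 = 770
  Grade 9: 100 × 4 = 400
  Grade 10: 140 × 6 = 840
  Grade 11: 180 × 7 = 1260
Adjusted estimate = 3600 / 860 = 4.18605 → 4.2.

4.2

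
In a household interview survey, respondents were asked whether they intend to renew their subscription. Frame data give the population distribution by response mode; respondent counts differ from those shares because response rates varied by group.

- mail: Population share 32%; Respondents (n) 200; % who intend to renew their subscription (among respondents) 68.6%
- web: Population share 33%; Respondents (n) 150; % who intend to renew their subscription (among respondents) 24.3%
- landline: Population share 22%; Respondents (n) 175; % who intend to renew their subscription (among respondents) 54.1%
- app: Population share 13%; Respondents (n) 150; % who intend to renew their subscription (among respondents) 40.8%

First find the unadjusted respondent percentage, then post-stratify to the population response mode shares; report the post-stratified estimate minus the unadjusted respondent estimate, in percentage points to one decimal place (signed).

-1.6 percentage points

Naive respondent-only estimate (weights = respondent counts):
  (200/675)×68.6 + (150/675)×24.3 + (175/675)×54.1 + (150/675)×40.8 = 48.8185%
Post-stratifying to population shares instead:
  0.32×68.6 + 0.33×24.3 + 0.22×54.1 + 0.13×40.8 = 47.177%
Difference = 47.177 − 48.8185 = -1.6415 pp.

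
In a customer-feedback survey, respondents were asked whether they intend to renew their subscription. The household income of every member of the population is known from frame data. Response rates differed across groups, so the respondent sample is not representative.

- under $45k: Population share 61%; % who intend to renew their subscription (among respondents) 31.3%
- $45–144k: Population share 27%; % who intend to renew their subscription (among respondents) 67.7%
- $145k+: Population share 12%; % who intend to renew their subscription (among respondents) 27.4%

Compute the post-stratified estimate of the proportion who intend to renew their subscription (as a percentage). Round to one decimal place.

40.7%

Each cell contributes population-share × respondent value:
  under $45k: 0.61 × 31.3 = 19.093
  $45–144k: 0.27 × 67.7 = 18.279
  $145k+: 0.12 × 27.4 = 3.288
Post-stratified estimate = 40.66 → 40.7%.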